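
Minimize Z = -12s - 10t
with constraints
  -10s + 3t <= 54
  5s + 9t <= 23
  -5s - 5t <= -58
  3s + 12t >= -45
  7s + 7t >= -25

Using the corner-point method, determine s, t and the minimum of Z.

s = 227/11, t = -98/11, minimum Z = -1744/11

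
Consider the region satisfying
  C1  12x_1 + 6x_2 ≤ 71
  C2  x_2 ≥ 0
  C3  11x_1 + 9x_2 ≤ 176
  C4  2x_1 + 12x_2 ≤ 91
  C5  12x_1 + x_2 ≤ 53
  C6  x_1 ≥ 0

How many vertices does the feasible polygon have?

5

Pairwise boundary intersections that survive every other constraint:
  (51/22, 475/66)
  (247/60, 18/5)
  (53/12, 0)
  (0, 0)
  (0, 91/12)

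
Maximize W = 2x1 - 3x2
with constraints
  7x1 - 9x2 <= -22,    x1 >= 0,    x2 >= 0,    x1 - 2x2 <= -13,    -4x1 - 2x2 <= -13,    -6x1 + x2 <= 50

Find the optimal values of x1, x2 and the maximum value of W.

The feasible region is unbounded (it extends along (1, 6), (9, 7)), but W strictly decreases along every unbounded feasible direction, so there is no improving ray and the maximum is attained at a vertex.

The optimum lies where 7x1 - 9x2 = -22 and x1 - 2x2 = -13.
Solving simultaneously gives x1 = 73/5, x2 = 69/5.

x1 = 73/5, x2 = 69/5, maximum W = -61/5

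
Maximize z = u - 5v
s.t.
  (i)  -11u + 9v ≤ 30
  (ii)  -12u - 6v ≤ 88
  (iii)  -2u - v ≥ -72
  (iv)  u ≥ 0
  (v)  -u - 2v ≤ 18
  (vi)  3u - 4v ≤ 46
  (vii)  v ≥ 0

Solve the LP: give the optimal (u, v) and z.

Vertices and z = u - 5v:
  (618/29, 852/29) → z = -3642/29
  (0, 10/3) → z = -50/3
  (334/11, 124/11) → z = -26
  (0, 0) → z = 0
  (46/3, 0) → z = 46/3

u = 46/3, v = 0, maximum z = 46/3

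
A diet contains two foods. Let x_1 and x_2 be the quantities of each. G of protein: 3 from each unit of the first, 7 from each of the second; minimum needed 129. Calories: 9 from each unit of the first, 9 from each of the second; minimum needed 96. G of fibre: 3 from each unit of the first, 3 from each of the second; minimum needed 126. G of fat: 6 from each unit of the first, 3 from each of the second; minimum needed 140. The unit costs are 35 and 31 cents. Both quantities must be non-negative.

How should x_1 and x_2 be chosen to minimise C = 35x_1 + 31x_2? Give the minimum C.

Vertices and C = 35x_1 + 31x_2:
  (0, 140/3) → C = 4340/3
  (43, 0) → C = 1505
  (165/4, 3/4) → C = 1467
  (14/3, 112/3) → C = 3962/3
The feasible region is unbounded (it extends along (0, 1), (1, 0)), but C strictly increases along every unbounded feasible direction, so there is no improving ray and the minimum is attained at a vertex.

x_1 = 14/3, x_2 = 112/3, minimum C = 3962/3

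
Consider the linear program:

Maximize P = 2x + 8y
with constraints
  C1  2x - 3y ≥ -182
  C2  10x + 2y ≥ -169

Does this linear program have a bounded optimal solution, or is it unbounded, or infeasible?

From the feasible point (-871/34, 741/17), moving in the direction (3, 2) keeps every constraint satisfied while P increases without bound.

unbounded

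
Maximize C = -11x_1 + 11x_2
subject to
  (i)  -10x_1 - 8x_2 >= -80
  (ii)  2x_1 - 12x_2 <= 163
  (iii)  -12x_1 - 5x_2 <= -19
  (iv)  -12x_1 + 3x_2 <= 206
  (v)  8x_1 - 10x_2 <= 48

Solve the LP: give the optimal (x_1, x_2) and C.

Feasible corners and C = -11x_1 + 11x_2:
  (-124/23, 385/23) → C = 5599/23
  (296/41, 40/41) → C = -2816/41
  (43/16, -53/20) → C = -4697/80

The optimum lies where -10x_1 - 8x_2 = -80 and -12x_1 - 5x_2 = -19.
Solving simultaneously gives x_1 = -124/23, x_2 = 385/23.

x_1 = -124/23, x_2 = 385/23, maximum C = 5599/23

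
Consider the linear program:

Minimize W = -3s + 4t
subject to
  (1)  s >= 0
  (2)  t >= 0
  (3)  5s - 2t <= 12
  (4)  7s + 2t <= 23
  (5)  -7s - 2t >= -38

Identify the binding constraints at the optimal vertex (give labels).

Feasible corners and W = -3s + 4t:
  (0, 0) → W = 0
  (0, 23/2) → W = 46
  (12/5, 0) → W = -36/5
  (35/12, 31/24) → W = -43/12

The minimum is at (12/5, 0). Substituting into each constraint, equality holds for (2) and (3); the remaining constraints have slack.

(2) and (3)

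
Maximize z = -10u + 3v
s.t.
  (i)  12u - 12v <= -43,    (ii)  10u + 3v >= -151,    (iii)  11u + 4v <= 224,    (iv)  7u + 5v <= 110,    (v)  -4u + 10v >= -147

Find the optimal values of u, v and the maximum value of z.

u = -1085/29, v = 2157/29, maximum z = 17321/29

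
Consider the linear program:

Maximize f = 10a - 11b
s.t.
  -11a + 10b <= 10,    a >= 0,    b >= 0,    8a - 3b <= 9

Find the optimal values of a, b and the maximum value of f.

Corner points and f = 10a - 11b:
  (0, 1) → f = -11
  (120/47, 179/47) → f = -769/47
  (0, 0) → f = 0
  (9/8, 0) → f = 45/4

The binding constraints are b = 0 and 8a - 3b = 9.
Solving simultaneously gives a = 9/8, b = 0.

a = 9/8, b = 0, maximum f = 45/4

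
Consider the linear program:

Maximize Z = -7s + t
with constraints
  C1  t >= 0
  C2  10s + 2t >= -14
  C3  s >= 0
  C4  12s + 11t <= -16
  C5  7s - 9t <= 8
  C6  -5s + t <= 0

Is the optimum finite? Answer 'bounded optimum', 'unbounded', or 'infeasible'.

infeasible

The boundaries t = 0 and s = 0 meet at (0, 0), but that point violates 12s + 11t ≤ -16. Every candidate vertex is excluded by some other constraint, so the feasible region is empty.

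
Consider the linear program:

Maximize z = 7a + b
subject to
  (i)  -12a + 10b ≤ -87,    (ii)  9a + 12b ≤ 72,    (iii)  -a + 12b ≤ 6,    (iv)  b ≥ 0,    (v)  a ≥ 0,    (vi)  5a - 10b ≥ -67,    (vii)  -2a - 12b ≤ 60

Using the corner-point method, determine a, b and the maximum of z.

The optimum lies where 9a + 12b = 72 and b = 0.
Solving simultaneously gives a = 8, b = 0.

a = 8, b = 0, maximum z = 56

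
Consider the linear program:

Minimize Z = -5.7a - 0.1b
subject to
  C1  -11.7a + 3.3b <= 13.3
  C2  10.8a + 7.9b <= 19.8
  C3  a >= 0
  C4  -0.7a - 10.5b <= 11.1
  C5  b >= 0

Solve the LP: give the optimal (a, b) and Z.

Vertices and Z = -5.7a - 0.1b:
  (0, 198/79) → Z = -99/395
  (11/6, 0) → Z = -209/20
  (0, 0) → Z = 0

a = 11/6, b = 0, minimum Z = -209/20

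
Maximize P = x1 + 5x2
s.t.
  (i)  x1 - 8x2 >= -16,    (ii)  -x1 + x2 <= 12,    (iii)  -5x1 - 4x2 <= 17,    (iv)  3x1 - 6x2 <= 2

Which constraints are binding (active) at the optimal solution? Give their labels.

Feasible corners and P = x1 + 5x2:
  (-50/11, 63/44) → P = 115/44
  (56/9, 25/9) → P = 181/9
  (-47/21, -61/42) → P = -19/2

The maximum is at (56/9, 25/9). Substituting into each constraint, equality holds for (i) and (iv); the remaining constraints have slack.

(i) and (iv)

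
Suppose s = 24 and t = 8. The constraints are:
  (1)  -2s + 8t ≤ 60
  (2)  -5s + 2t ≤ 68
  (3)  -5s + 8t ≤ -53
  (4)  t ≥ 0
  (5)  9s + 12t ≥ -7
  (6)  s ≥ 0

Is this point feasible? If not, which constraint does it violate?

feasible

(1): 16 ≤ 60 ✓
(2): -104 ≤ 68 ✓
(3): -56 ≤ -53 ✓
(4): 8 ≥ 0 ✓
(5): 312 ≥ -7 ✓
(6): 24 ≥ 0 ✓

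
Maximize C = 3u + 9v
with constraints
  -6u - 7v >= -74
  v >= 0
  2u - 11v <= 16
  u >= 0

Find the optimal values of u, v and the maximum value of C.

u = 0, v = 74/7, maximum C = 666/7

Feasible corners and C = 3u + 9v:
  (463/40, 13/20) → C = 1623/40
  (0, 74/7) → C = 666/7
  (8, 0) → C = 24
  (0, 0) → C = 0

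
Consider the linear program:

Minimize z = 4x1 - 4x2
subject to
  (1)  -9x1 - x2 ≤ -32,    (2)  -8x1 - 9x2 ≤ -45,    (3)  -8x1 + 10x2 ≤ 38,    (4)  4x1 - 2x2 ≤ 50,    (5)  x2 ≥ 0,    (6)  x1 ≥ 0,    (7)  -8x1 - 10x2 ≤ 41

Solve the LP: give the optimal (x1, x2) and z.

Extreme points and z = 4x1 - 4x2:
  (243/73, 149/73) → z = 376/73
  (141/49, 299/49) → z = -632/49
  (45/8, 0) → z = 45/2
  (24, 23) → z = 4
  (25/2, 0) → z = 50

x1 = 141/49, x2 = 299/49, minimum z = -632/49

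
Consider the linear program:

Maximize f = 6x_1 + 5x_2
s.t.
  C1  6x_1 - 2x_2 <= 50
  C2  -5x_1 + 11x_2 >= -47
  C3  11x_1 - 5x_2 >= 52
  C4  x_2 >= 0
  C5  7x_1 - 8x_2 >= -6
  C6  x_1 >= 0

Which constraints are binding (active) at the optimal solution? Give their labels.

Corner points and f = 6x_1 + 5x_2:
  (25/3, 0) → f = 50
  (206/17, 193/17) → f = 2201/17
  (52/11, 0) → f = 312/11
  (446/53, 430/53) → f = 4826/53

The maximum is at (206/17, 193/17). Substituting into each constraint, equality holds for C1 and C5; the remaining constraints have slack.

C1 and C5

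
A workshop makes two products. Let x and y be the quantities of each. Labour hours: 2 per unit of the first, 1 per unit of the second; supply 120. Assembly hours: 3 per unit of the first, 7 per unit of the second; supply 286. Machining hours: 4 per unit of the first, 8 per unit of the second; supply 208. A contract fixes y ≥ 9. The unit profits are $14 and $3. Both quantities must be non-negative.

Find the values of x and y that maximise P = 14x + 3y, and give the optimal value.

Extreme points and P = 14x + 3y:
  (0, 26) → P = 78
  (0, 9) → P = 27
  (34, 9) → P = 503

x = 34, y = 9, maximum P = 503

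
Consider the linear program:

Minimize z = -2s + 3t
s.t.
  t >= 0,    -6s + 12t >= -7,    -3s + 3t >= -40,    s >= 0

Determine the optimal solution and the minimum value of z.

s = 51/2, t = 73/6, minimum z = -29/2

Extreme points and z = -2s + 3t:
  (7/6, 0) → z = -7/3
  (0, 0) → z = 0
  (51/2, 73/6) → z = -29/2
The feasible region is unbounded (it extends along (0, 1), (1, 1)), but z strictly increases along every unbounded feasible direction, so there is no improving ray and the minimum is attained at a vertex.

At the optimal vertex, -6s + 12t = -7 and -3s + 3t = -40.
Solving simultaneously gives s = 51/2, t = 73/6.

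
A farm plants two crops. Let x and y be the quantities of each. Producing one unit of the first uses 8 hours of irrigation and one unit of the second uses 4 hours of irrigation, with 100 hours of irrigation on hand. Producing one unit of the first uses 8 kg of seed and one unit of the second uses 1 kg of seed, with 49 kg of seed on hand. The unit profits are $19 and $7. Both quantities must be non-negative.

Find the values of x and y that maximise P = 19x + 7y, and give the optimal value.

x = 4, y = 17, maximum P = 195

Vertices and P = 19x + 7y:
  (0, 0) → P = 0
  (0, 25) → P = 175
  (49/8, 0) → P = 931/8
  (4, 17) → P = 195

The optimum lies where 8x + 4y = 100 and 8x + y = 49.
Solving simultaneously gives x = 4, y = 17.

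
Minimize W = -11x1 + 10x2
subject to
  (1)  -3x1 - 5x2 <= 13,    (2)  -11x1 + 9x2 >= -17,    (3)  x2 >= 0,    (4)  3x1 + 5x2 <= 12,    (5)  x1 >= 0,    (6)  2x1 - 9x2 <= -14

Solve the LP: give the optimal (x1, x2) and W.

x1 = 38/37, x2 = 66/37, minimum W = 242/37

Extreme points and W = -11x1 + 10x2:
  (0, 12/5) → W = 24
  (38/37, 66/37) → W = 242/37
  (0, 14/9) → W = 140/9

The optimum lies where 3x1 + 5x2 = 12 and 2x1 - 9x2 = -14.
Solving simultaneously gives x1 = 38/37, x2 = 66/37.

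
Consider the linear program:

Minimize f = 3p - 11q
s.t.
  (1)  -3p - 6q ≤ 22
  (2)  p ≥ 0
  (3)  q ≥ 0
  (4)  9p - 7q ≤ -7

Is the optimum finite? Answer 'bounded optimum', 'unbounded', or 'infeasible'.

From the feasible point (0, 1), moving in the direction (0, 1) keeps every constraint satisfied while f decreases without bound.

unbounded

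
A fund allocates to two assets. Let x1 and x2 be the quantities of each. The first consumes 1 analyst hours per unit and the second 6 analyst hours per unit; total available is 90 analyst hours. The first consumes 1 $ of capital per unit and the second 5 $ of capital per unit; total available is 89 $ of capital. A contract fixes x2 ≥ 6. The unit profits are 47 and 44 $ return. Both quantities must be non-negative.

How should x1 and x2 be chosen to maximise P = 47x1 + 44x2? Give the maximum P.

Feasible corners and P = 47x1 + 44x2:
  (0, 15) → P = 660
  (0, 6) → P = 264
  (54, 6) → P = 2802

x1 = 54, x2 = 6, maximum P = 2802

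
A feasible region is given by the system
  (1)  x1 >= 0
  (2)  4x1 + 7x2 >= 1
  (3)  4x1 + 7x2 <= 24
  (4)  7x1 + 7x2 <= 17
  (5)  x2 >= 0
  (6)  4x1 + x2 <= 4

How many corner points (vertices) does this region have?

The feasible vertices (each the meet of two boundaries and inside every other half-plane) are:
  (0, 1/7)
  (0, 17/7)
  (1/4, 0)
  (11/21, 40/21)
  (1, 0)

5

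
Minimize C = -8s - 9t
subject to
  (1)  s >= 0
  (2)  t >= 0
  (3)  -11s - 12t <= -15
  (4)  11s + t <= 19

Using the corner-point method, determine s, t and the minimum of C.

s = 0, t = 19, minimum C = -171

Extreme points and C = -8s - 9t:
  (0, 5/4) → C = -45/4
  (0, 19) → C = -171
  (15/11, 0) → C = -120/11
  (19/11, 0) → C = -152/11

The binding constraints are s = 0 and 11s + t = 19.
Solving simultaneously gives s = 0, t = 19.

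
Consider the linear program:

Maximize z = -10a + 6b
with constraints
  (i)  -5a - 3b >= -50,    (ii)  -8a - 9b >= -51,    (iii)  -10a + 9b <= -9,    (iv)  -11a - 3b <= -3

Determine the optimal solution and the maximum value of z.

a = 18/43, b = -23/43, maximum z = -318/43

Feasible corners and z = -10a + 6b:
  (99/7, -145/21) → z = -1280/7
  (10/3, 73/27) → z = -154/9
  (18/43, -23/43) → z = -318/43
The feasible region is unbounded (it extends along (3, -5), (3, -11)), but z strictly decreases along every unbounded feasible direction, so there is no improving ray and the maximum is attained at a vertex.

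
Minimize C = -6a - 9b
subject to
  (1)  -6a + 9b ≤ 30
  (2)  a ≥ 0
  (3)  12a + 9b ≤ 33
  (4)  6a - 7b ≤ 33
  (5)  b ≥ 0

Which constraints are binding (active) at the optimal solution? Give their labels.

Corner points and C = -6a - 9b:
  (0, 10/3) → C = -30
  (1/6, 31/9) → C = -32
  (0, 0) → C = 0
  (11/4, 0) → C = -33/2

The minimum is at (1/6, 31/9). Substituting into each constraint, equality holds for (1) and (3); the remaining constraints have slack.

(1) and (3)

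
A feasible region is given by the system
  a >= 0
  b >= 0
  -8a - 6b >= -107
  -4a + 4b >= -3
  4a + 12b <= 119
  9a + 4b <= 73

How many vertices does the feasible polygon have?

5

Pairwise boundary intersections that survive every other constraint:
  (0, 0)
  (0, 119/12)
  (3/4, 0)
  (76/13, 265/52)
  (100/23, 779/92)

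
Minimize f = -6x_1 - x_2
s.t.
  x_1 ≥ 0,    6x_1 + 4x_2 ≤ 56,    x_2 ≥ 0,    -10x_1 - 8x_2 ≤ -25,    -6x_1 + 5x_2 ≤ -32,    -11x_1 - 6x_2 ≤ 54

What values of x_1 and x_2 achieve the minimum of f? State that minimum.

Feasible corners and f = -6x_1 - x_2:
  (28/3, 0) → f = -56
  (68/9, 8/3) → f = -48
  (16/3, 0) → f = -32

The optimum lies where 6x_1 + 4x_2 = 56 and x_2 = 0.
Solving simultaneously gives x_1 = 28/3, x_2 = 0.

x_1 = 28/3, x_2 = 0, minimum f = -56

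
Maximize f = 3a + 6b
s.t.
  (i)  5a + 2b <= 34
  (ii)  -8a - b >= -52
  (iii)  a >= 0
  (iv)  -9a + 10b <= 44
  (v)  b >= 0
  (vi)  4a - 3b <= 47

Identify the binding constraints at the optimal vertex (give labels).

Corner points and f = 3a + 6b:
  (70/11, 12/11) → f = 282/11
  (63/17, 263/34) → f = 978/17
  (13/2, 0) → f = 39/2
  (0, 22/5) → f = 132/5
  (0, 0) → f = 0

The maximum is at (63/17, 263/34). Substituting into each constraint, equality holds for (i) and (iv); the remaining constraints have slack.

(i) and (iv)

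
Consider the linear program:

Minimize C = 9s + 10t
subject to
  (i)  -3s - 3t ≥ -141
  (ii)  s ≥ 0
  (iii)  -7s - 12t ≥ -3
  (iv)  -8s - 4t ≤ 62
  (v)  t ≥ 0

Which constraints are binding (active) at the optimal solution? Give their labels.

Vertices and C = 9s + 10t:
  (0, 1/4) → C = 5/2
  (0, 0) → C = 0
  (3/7, 0) → C = 27/7

The minimum is at (0, 0). Substituting into each constraint, equality holds for (ii) and (v); the remaining constraints have slack.

(ii) and (v)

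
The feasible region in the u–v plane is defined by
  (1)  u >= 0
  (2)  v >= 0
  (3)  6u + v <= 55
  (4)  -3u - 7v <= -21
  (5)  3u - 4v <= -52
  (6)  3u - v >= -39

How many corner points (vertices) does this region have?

4

Intersecting each pair of boundary lines and keeping only the points that satisfy every inequality leaves:
  (0, 13)
  (0, 39)
  (56/9, 53/3)
  (16/9, 133/3)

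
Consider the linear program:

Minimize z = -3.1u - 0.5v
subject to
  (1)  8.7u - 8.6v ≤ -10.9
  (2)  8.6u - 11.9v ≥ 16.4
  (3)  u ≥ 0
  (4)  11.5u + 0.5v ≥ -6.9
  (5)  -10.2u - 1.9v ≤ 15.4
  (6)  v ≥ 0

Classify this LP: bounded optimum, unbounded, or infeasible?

infeasible

The boundaries 8.7u - 8.6v = -10.9 and u = 0 meet at (0, 109/86), but that point violates 8.6u - 11.9v ≥ 16.4. Every candidate vertex is excluded by some other constraint, so the feasible region is empty.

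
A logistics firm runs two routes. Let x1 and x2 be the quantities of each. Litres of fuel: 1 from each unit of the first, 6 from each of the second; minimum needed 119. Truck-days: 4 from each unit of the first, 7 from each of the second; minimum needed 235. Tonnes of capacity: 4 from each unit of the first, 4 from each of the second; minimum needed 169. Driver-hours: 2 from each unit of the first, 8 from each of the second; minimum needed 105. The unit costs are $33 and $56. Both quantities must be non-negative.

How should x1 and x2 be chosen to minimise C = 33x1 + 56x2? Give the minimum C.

Corner points and C = 33x1 + 56x2:
  (0, 169/4) → C = 2366
  (119, 0) → C = 3927
  (577/17, 241/17) → C = 32537/17
  (81/4, 22) → C = 7601/4
The feasible region is unbounded (it extends along (0, 1), (1, 0)), but C strictly increases along every unbounded feasible direction, so there is no improving ray and the minimum is attained at a vertex.

x1 = 81/4, x2 = 22, minimum C = 7601/4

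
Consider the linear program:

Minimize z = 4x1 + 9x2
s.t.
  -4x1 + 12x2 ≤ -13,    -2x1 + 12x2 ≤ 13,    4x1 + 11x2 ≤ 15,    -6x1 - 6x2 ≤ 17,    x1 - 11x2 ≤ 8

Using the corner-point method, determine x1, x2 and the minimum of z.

x1 = 47/32, x2 = -19/32, minimum z = 17/32

Corner points and z = 4x1 + 9x2:
  (323/92, 2/23) → z = 341/23
  (47/32, -19/32) → z = 17/32
  (23/5, -17/55) → z = 859/55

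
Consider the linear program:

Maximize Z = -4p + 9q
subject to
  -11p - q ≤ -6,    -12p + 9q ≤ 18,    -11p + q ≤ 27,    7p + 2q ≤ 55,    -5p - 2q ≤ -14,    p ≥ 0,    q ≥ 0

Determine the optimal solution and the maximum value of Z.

p = 153/29, q = 262/29, maximum Z = 1746/29

Vertices and Z = -4p + 9q:
  (153/29, 262/29) → Z = 1746/29
  (30/23, 86/23) → Z = 654/23
  (55/7, 0) → Z = -220/7
  (14/5, 0) → Z = -56/5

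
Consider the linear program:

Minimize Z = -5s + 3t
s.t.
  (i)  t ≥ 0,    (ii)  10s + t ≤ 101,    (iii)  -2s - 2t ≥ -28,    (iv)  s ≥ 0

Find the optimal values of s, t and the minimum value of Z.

s = 101/10, t = 0, minimum Z = -101/2

Feasible corners and Z = -5s + 3t:
  (101/10, 0) → Z = -101/2
  (0, 0) → Z = 0
  (29/3, 13/3) → Z = -106/3
  (0, 14) → Z = 42

At the optimal vertex, t = 0 and 10s + t = 101.
Solving simultaneously gives s = 101/10, t = 0.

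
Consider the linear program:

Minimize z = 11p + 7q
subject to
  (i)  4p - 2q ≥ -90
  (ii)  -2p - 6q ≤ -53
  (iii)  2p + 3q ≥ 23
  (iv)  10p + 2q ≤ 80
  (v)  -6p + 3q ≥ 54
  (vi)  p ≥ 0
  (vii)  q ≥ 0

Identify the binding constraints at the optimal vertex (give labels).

Vertices and z = 11p + 7q:
  (22/7, 170/7) → z = 1432/7
  (0, 40) → z = 280
  (0, 18) → z = 126

The minimum is at (0, 18). Substituting into each constraint, equality holds for (v) and (vi); the remaining constraints have slack.

(v) and (vi)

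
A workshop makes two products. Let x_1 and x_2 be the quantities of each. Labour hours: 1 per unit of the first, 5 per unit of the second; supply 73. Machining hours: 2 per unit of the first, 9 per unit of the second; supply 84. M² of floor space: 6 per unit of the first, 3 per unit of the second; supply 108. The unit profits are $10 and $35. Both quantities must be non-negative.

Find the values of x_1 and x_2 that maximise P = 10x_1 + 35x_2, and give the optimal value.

Extreme points and P = 10x_1 + 35x_2:
  (0, 0) → P = 0
  (0, 28/3) → P = 980/3
  (18, 0) → P = 180
  (15, 6) → P = 360

At the optimal vertex, 2x_1 + 9x_2 = 84 and 6x_1 + 3x_2 = 108.
Solving simultaneously gives x_1 = 15, x_2 = 6.

x_1 = 15, x_2 = 6, maximum P = 360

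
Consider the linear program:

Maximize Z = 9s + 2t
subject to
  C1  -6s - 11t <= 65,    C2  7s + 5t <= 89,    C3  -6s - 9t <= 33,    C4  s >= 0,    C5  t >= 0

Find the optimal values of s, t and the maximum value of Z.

s = 89/7, t = 0, maximum Z = 801/7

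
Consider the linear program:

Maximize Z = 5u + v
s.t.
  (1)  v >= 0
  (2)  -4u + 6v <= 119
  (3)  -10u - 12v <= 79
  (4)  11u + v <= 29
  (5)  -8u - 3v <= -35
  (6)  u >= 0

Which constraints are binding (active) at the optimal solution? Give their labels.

(2) and (4)

Corner points and Z = 5u + v:
  (11/14, 285/14) → Z = 170/7
  (0, 119/6) → Z = 119/6
  (52/25, 153/25) → Z = 413/25
  (0, 35/3) → Z = 35/3

The maximum is at (11/14, 285/14). Substituting into each constraint, equality holds for (2) and (4); the remaining constraints have slack.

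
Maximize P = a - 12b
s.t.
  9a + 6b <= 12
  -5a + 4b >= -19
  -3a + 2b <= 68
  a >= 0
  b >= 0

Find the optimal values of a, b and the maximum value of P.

a = 4/3, b = 0, maximum P = 4/3

The optimum lies where 9a + 6b = 12 and b = 0.
Solving simultaneously gives a = 4/3, b = 0.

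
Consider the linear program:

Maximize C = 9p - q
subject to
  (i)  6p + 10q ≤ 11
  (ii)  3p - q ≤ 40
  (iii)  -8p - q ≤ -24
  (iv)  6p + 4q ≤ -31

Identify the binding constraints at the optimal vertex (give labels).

(ii) and (iv)

Vertices and C = 9p - q:
  (64/11, -248/11) → C = 824/11
  (43/6, -37/2) → C = 83
  (127/26, -196/13) → C = 1535/26

The maximum is at (43/6, -37/2). Substituting into each constraint, equality holds for (ii) and (iv); the remaining constraints have slack.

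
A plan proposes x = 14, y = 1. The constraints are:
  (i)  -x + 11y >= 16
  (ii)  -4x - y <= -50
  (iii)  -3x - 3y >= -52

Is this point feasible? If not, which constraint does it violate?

Constraint (i): -x + 11y = -3, which is not ≥ 16. All other constraints are satisfied.

not feasible — violates (i)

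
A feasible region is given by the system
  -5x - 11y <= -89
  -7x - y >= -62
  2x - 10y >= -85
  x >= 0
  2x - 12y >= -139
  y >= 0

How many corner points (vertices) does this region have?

Of the 15 pairwise boundary intersections, those satisfying every inequality are:
  (593/72, 313/72)
  (0, 89/11)
  (535/72, 719/72)
  (0, 17/2)

4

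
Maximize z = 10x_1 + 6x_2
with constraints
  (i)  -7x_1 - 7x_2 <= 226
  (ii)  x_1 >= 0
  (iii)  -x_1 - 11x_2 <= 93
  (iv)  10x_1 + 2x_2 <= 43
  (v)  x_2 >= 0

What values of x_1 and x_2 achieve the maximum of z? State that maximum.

Feasible corners and z = 10x_1 + 6x_2:
  (0, 43/2) → z = 129
  (0, 0) → z = 0
  (43/10, 0) → z = 43

x_1 = 0, x_2 = 43/2, maximum z = 129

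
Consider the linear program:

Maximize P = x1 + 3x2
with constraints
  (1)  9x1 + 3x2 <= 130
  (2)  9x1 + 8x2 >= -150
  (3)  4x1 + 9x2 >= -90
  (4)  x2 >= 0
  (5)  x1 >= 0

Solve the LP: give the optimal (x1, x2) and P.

Feasible corners and P = x1 + 3x2:
  (130/9, 0) → P = 130/9
  (0, 130/3) → P = 130
  (0, 0) → P = 0

x1 = 0, x2 = 130/3, maximum P = 130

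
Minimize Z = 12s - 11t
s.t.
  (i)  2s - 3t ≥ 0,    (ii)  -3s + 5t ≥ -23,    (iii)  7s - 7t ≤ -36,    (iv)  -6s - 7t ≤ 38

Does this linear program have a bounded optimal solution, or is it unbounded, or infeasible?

infeasible

The boundaries 2s - 3t = 0 and -3s + 5t = -23 meet at (-69, -46), but that point violates -6s - 7t ≤ 38. Every candidate vertex is excluded by some other constraint, so the feasible region is empty.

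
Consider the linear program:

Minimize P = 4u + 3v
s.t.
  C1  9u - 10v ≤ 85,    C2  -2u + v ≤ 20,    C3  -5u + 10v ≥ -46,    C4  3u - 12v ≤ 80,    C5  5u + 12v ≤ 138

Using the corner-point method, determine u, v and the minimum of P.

u = -320/21, v = -220/21, minimum P = -1940/21

Vertices and P = 4u + 3v:
  (39/4, 11/40) → P = 1593/40
  (1200/79, 817/158) → P = 12051/158
  (-320/21, -220/21) → P = -1940/21
  (-102/29, 376/29) → P = 720/29
  (-124/15, -131/15) → P = -889/15

At the optimal vertex, -2u + v = 20 and 3u - 12v = 80.
Solving simultaneously gives u = -320/21, v = -220/21.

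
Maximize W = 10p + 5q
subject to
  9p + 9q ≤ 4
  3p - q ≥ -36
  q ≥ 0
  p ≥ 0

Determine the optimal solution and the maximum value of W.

p = 4/9, q = 0, maximum W = 40/9

Feasible corners and W = 10p + 5q:
  (4/9, 0) → W = 40/9
  (0, 4/9) → W = 20/9
  (0, 0) → W = 0

At the optimal vertex, 9p + 9q = 4 and q = 0.
Solving simultaneously gives p = 4/9, q = 0.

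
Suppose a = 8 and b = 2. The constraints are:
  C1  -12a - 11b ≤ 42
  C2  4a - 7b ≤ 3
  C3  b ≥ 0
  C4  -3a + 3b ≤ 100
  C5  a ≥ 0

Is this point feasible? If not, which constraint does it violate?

not feasible — violates C2

Constraint C2: 4a - 7b = 18, which is not ≤ 3. All other constraints are satisfied.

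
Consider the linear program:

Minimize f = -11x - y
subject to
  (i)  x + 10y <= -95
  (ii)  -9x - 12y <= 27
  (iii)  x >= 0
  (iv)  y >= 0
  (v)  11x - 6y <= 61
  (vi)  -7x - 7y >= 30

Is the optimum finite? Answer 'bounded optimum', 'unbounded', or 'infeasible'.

infeasible

The boundaries 11x - 6y = 61 and -7x - 7y = 30 meet at (247/119, -757/119), but that point violates x + 10y ≤ -95. Every candidate vertex is excluded by some other constraint, so the feasible region is empty.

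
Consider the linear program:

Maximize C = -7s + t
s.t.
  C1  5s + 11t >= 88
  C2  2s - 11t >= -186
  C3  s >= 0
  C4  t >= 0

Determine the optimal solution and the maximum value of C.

Corner points and C = -7s + t:
  (0, 8) → C = 8
  (88/5, 0) → C = -616/5
  (0, 186/11) → C = 186/11
The feasible region is unbounded (it extends along (1, 0), (11, 2)), but C strictly decreases along every unbounded feasible direction, so there is no improving ray and the maximum is attained at a vertex.

s = 0, t = 186/11, maximum C = 186/11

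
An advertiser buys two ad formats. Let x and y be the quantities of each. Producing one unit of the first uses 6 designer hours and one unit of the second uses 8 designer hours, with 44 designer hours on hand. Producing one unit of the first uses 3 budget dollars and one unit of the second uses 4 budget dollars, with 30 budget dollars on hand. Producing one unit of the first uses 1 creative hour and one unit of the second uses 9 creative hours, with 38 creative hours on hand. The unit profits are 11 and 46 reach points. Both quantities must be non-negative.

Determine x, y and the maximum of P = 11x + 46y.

x = 2, y = 4, maximum P = 206

Feasible corners and P = 11x + 46y:
  (0, 0) → P = 0
  (0, 38/9) → P = 1748/9
  (22/3, 0) → P = 242/3
  (2, 4) → P = 206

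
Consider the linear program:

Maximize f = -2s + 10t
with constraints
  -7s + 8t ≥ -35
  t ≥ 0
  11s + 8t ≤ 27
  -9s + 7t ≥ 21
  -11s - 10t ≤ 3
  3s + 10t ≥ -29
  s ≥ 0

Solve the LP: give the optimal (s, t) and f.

s = 0, t = 27/8, maximum f = 135/4

Corner points and f = -2s + 10t:
  (21/149, 474/149) → f = 4698/149
  (0, 27/8) → f = 135/4
  (0, 3) → f = 30

The binding constraints are 11s + 8t = 27 and s = 0.
Solving simultaneously gives s = 0, t = 27/8.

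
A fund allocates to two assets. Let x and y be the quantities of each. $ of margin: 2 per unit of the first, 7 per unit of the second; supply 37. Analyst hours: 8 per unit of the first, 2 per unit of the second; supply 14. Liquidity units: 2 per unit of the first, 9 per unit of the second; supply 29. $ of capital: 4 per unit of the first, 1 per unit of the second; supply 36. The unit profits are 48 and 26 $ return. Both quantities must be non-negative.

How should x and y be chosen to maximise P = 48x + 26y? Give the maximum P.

x = 1, y = 3, maximum P = 126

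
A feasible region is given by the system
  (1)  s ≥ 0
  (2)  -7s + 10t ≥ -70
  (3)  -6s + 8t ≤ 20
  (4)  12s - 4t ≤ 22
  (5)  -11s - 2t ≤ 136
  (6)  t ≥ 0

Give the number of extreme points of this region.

Intersecting each pair of boundary lines and keeping only the points that satisfy every inequality leaves:
  (0, 5/2)
  (0, 0)
  (32/9, 31/6)
  (11/6, 0)

4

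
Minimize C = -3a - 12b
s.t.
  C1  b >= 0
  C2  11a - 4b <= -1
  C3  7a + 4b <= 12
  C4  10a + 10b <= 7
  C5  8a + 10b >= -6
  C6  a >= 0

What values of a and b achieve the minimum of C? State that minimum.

Corner points and C = -3a - 12b:
  (3/25, 29/50) → C = -183/25
  (0, 1/4) → C = -3
  (0, 7/10) → C = -42/5

At the optimal vertex, 10a + 10b = 7 and a = 0.
Solving simultaneously gives a = 0, b = 7/10.

a = 0, b = 7/10, minimum C = -42/5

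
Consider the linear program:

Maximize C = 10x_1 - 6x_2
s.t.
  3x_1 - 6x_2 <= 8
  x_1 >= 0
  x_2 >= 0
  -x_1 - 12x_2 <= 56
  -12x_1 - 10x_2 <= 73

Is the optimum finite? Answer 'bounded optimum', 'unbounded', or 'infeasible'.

From the feasible point (8/3, 0), moving in the direction (6, 3) keeps every constraint satisfied while C increases without bound.

unbounded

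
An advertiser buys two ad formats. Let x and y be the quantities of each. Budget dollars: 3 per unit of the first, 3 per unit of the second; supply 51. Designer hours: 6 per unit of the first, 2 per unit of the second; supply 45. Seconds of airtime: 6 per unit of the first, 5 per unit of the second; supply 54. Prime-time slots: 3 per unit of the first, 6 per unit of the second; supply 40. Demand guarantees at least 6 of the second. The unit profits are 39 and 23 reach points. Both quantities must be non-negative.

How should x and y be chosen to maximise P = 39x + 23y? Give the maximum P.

Extreme points and P = 39x + 23y:
  (0, 20/3) → P = 460/3
  (0, 6) → P = 138
  (4/3, 6) → P = 190

x = 4/3, y = 6, maximum P = 190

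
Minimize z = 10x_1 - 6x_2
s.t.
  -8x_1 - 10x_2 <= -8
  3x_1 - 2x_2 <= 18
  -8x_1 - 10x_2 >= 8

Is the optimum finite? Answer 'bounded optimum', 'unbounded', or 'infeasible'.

Constraints -8x_1 - 10x_2 ≤ -8 and -8x_1 - 10x_2 ≥ 8 have parallel boundaries but demand opposite sides — no point can satisfy both, so the region is empty.

infeasible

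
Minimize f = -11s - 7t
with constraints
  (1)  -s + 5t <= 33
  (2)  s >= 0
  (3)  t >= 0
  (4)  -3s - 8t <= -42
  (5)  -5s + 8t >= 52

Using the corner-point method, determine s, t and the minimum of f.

Corner points and f = -11s - 7t:
  (0, 33/5) → f = -231/5
  (4/17, 113/17) → f = -835/17
  (0, 13/2) → f = -91/2

s = 4/17, t = 113/17, minimum f = -835/17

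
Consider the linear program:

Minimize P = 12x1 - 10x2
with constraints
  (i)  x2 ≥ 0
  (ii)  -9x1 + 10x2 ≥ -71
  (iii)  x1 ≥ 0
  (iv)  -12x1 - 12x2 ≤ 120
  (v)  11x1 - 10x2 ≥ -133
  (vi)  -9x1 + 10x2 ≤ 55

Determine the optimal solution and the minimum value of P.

Feasible corners and P = 12x1 - 10x2:
  (71/9, 0) → P = 284/3
  (0, 0) → P = 0
  (0, 11/2) → P = -55
The feasible region is unbounded (it extends along (10, 9)), but P strictly increases along every unbounded feasible direction, so there is no improving ray and the minimum is attained at a vertex.

The optimum lies where x1 = 0 and -9x1 + 10x2 = 55.
Solving simultaneously gives x1 = 0, x2 = 11/2.

x1 = 0, x2 = 11/2, minimum P = -55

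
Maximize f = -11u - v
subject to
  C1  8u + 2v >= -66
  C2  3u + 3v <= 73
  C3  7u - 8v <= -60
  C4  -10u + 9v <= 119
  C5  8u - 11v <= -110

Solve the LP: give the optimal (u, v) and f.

u = -319/38, v = 74/19, maximum f = 3361/38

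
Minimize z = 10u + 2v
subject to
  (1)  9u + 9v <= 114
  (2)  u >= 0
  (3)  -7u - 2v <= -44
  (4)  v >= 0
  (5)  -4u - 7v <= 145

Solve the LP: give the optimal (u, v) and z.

Vertices and z = 10u + 2v:
  (56/15, 134/15) → z = 276/5
  (38/3, 0) → z = 380/3
  (44/7, 0) → z = 440/7

u = 56/15, v = 134/15, minimum z = 276/5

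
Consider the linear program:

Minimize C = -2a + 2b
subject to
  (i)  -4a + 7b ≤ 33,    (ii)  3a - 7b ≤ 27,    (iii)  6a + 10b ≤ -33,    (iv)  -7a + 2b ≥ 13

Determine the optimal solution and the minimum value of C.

The optimum lies where 3a - 7b = 27 and -7a + 2b = 13.
Solving simultaneously gives a = -145/43, b = -228/43.

a = -145/43, b = -228/43, minimum C = -166/43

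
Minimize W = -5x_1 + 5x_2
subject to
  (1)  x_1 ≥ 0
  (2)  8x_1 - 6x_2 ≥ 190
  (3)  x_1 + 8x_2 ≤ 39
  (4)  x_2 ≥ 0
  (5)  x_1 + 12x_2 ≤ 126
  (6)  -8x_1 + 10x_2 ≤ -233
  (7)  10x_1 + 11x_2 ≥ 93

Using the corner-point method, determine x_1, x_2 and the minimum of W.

x_1 = 39, x_2 = 0, minimum W = -195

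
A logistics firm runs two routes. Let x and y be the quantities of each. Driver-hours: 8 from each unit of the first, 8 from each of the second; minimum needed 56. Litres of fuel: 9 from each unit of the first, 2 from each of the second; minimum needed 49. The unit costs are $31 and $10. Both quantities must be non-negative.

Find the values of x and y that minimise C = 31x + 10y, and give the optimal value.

Vertices and C = 31x + 10y:
  (0, 49/2) → C = 245
  (7, 0) → C = 217
  (5, 2) → C = 175
The feasible region is unbounded (it extends along (0, 1), (1, 0)), but C strictly increases along every unbounded feasible direction, so there is no improving ray and the minimum is attained at a vertex.

At the optimal vertex, 8x + 8y = 56 and 9x + 2y = 49.
Solving simultaneously gives x = 5, y = 2.

x = 5, y = 2, minimum C = 175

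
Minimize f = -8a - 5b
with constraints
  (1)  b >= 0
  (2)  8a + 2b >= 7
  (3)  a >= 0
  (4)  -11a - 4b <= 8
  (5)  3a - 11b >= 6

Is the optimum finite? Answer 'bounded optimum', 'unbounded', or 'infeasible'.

unbounded

From the feasible point (2, 0), moving in the direction (11, 3) keeps every constraint satisfied while f decreases without bound.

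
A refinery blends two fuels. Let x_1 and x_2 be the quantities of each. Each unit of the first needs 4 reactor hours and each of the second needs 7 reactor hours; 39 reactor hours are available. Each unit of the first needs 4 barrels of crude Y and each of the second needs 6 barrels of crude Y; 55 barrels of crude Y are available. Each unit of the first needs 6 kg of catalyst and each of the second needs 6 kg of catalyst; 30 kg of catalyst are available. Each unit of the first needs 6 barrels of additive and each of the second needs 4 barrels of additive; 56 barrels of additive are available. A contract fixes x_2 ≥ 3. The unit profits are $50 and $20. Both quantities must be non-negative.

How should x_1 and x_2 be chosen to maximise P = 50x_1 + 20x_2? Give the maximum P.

Extreme points and P = 50x_1 + 20x_2:
  (0, 5) → P = 100
  (0, 3) → P = 60
  (2, 3) → P = 160

The optimum lies where 6x_1 + 6x_2 = 30 and x_2 = 3.
Solving simultaneously gives x_1 = 2, x_2 = 3.

x_1 = 2, x_2 = 3, maximum P = 160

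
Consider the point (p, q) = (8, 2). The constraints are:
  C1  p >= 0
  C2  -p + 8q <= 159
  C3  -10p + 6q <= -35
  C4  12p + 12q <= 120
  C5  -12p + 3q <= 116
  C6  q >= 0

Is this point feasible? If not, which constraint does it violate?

C1: 8 ≥ 0 ✓
C2: 8 ≤ 159 ✓
C3: -68 ≤ -35 ✓
C4: 120 ≤ 120 ✓
C5: -90 ≤ 116 ✓
C6: 2 ≥ 0 ✓

feasible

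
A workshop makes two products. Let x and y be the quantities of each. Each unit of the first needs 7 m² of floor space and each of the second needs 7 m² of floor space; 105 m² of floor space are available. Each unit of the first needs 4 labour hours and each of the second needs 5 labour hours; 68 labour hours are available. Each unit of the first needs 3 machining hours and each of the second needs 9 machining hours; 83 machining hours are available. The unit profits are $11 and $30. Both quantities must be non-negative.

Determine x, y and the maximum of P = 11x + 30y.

Feasible corners and P = 11x + 30y:
  (0, 0) → P = 0
  (0, 83/9) → P = 830/3
  (15, 0) → P = 165
  (26/3, 19/3) → P = 856/3

x = 26/3, y = 19/3, maximum P = 856/3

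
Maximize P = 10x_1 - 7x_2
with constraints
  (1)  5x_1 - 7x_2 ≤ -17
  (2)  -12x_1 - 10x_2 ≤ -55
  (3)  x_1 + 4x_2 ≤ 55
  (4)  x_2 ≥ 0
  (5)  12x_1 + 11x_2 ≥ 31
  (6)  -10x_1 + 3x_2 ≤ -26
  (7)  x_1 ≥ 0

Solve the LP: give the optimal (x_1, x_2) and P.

x_1 = 317/27, x_2 = 292/27, maximum P = 1126/27

Vertices and P = 10x_1 - 7x_2:
  (317/27, 292/27) → P = 1126/27
  (233/55, 60/11) → P = 46/11
  (269/43, 524/43) → P = -978/43

At the optimal vertex, 5x_1 - 7x_2 = -17 and x_1 + 4x_2 = 55.
Solving simultaneously gives x_1 = 317/27, x_2 = 292/27.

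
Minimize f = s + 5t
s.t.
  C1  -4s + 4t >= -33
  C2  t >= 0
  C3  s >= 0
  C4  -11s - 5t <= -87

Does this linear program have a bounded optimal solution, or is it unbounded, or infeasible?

Corner points and f = s + 5t:
  (33/4, 0) → f = 33/4
  (87/11, 0) → f = 87/11
  (0, 87/5) → f = 87
The feasible region has finitely many vertices and no improving ray; the minimum is 87/11 at (87/11, 0).

bounded optimum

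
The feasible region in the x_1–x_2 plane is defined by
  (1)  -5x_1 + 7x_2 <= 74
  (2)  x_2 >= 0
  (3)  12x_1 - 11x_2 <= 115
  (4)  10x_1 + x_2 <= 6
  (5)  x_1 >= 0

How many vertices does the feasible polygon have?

The feasible vertices (each the meet of two boundaries and inside every other half-plane) are:
  (3/5, 0)
  (0, 0)
  (0, 6)

3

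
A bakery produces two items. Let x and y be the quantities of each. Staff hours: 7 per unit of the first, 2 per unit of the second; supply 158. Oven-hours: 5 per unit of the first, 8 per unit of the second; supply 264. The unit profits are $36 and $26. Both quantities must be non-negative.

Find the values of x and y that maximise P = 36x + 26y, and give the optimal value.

x = 16, y = 23, maximum P = 1174

Corner points and P = 36x + 26y:
  (0, 0) → P = 0
  (0, 33) → P = 858
  (158/7, 0) → P = 5688/7
  (16, 23) → P = 1174

The optimum lies where 7x + 2y = 158 and 5x + 8y = 264.
Solving simultaneously gives x = 16, y = 23.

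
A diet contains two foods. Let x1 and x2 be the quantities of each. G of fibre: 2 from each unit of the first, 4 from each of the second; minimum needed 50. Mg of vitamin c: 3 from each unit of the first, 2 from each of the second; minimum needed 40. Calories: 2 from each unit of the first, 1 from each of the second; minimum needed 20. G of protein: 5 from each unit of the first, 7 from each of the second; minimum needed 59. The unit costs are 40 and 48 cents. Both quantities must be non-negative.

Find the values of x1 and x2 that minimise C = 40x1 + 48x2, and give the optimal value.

x1 = 15/2, x2 = 35/4, minimum C = 720

Corner points and C = 40x1 + 48x2:
  (0, 20) → C = 960
  (25, 0) → C = 1000
  (15/2, 35/4) → C = 720
The feasible region is unbounded (it extends along (0, 1), (1, 0)), but C strictly increases along every unbounded feasible direction, so there is no improving ray and the minimum is attained at a vertex.

The optimum lies where 2x1 + 4x2 = 50 and 3x1 + 2x2 = 40.
Solving simultaneously gives x1 = 15/2, x2 = 35/4.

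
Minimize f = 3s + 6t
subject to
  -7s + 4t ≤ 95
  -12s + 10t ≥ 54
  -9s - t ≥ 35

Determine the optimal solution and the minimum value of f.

s = -367/11, t = -381/11, minimum f = -3387/11

Extreme points and f = 3s + 6t:
  (-367/11, -381/11) → f = -3387/11
  (-235/43, 610/43) → f = 2955/43
  (-202/51, 11/17) → f = -8

The optimum lies where -7s + 4t = 95 and -12s + 10t = 54.
Solving simultaneously gives s = -367/11, t = -381/11.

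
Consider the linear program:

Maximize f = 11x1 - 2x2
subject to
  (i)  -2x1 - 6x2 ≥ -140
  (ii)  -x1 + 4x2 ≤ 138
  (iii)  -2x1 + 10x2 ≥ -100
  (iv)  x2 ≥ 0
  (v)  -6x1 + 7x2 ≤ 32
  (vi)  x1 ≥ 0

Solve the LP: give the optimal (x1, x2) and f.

x1 = 125/2, x2 = 5/2, maximum f = 1365/2

Vertices and f = 11x1 - 2x2:
  (125/2, 5/2) → f = 1365/2
  (394/25, 452/25) → f = 686/5
  (50, 0) → f = 550
  (0, 0) → f = 0
  (0, 32/7) → f = -64/7

At the optimal vertex, -2x1 - 6x2 = -140 and -2x1 + 10x2 = -100.
Solving simultaneously gives x1 = 125/2, x2 = 5/2.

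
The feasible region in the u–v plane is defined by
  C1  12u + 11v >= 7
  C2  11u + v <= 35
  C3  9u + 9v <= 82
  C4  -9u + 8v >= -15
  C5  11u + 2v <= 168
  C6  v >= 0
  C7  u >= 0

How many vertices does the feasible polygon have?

6

The feasible vertices (each the meet of two boundaries and inside every other half-plane) are:
  (7/12, 0)
  (0, 7/11)
  (233/90, 587/90)
  (295/97, 150/97)
  (0, 82/9)
  (5/3, 0)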